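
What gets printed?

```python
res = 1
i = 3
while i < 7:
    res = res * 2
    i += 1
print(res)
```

i=3: res = 1*2 = 2
i=4: res = 2*2 = 4
i=5: res = 4*2 = 8
i=6: res = 8*2 = 16

16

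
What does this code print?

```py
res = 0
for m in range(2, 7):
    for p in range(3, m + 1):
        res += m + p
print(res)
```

90

m=3,p=3: res = 0+6 = 6
m=4,p=3: res = 6+7 = 13
m=4,p=4: res = 13+8 = 21
m=5,p=3: res = 21+8 = 29
m=5,p=4: res = 29+9 = 38
m=5,p=5: res = 38+10 = 48
m=6,p=3: res = 48+9 = 57
m=6,p=4: res = 57+10 = 67
m=6,p=5: res = 67+11 = 78
m=6,p=6: res = 78+12 = 90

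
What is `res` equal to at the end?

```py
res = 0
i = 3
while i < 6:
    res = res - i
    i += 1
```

i=3: res = 0-3 = -3
i=4: res = (-3)-4 = -7
i=5: res = (-7)-5 = -12

-12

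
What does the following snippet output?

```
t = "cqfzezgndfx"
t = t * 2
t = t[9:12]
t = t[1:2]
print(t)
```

repeat ×2 → 'cqfzezgndfxcqfzezgndfx'
slice [9:12] → 'fxc'
slice [1:2] → 'x'

x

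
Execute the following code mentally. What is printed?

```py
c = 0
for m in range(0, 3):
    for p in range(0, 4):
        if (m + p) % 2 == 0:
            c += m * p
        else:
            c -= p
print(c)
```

m=0,p=0: even sum, c = 0+0 = 0
m=0,p=1: odd sum, c = 0-1 = -1
m=0,p=2: even sum, c = (-1)+0 = -1
m=0,p=3: odd sum, c = (-1)-3 = -4
m=1,p=0: odd sum, c = (-4)-0 = -4
m=1,p=1: even sum, c = (-4)+1 = -3
m=1,p=2: odd sum, c = (-3)-2 = -5
m=1,p=3: even sum, c = (-5)+3 = -2
m=2,p=0: even sum, c = (-2)+0 = -2
m=2,p=1: odd sum, c = (-2)-1 = -3
m=2,p=2: even sum, c = (-3)+4 = 1
m=2,p=3: odd sum, c = 1-3 = -2

-2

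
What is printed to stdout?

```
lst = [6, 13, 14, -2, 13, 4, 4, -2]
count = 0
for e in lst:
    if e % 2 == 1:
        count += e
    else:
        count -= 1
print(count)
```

e=6: not odd, count = 0-1 = -1
e=13: odd, count = (-1)+13 = 12
e=14: not odd, count = 12-1 = 11
e=-2: not odd, count = 11-1 = 10
e=13: odd, count = 10+13 = 23
e=4: not odd, count = 23-1 = 22
e=4: not odd, count = 22-1 = 21
e=-2: not odd, count = 21-1 = 20

20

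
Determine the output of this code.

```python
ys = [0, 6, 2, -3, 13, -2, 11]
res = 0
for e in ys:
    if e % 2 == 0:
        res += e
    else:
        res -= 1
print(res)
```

e=0: even, res = 0+0 = 0
e=6: even, res = 0+6 = 6
e=2: even, res = 6+2 = 8
e=-3: not even, res = 8-1 = 7
e=13: not even, res = 7-1 = 6
e=-2: even, res = 6+(-2) = 4
e=11: not even, res = 4-1 = 3

3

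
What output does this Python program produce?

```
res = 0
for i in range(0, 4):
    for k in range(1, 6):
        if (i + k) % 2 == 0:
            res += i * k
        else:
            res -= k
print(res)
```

18

i=0,k=1: odd sum, res = 0-1 = -1
i=0,k=2: even sum, res = (-1)+0 = -1
i=0,k=3: odd sum, res = (-1)-3 = -4
i=0,k=4: even sum, res = (-4)+0 = -4
i=0,k=5: odd sum, res = (-4)-5 = -9
i=1,k=1: even sum, res = (-9)+1 = -8
i=1,k=2: odd sum, res = (-8)-2 = -10
i=1,k=3: even sum, res = (-10)+3 = -7
i=1,k=4: odd sum, res = (-7)-4 = -11
i=1,k=5: even sum, res = (-11)+5 = -6
i=2,k=1: odd sum, res = (-6)-1 = -7
i=2,k=2: even sum, res = (-7)+4 = -3
i=2,k=3: odd sum, res = (-3)-3 = -6
i=2,k=4: even sum, res = (-6)+8 = 2
i=2,k=5: odd sum, res = 2-5 = -3
i=3,k=1: even sum, res = (-3)+3 = 0
i=3,k=2: odd sum, res = 0-2 = -2
i=3,k=3: even sum, res = (-2)+9 = 7
i=3,k=4: odd sum, res = 7-4 = 3
i=3,k=5: even sum, res = 3+15 = 18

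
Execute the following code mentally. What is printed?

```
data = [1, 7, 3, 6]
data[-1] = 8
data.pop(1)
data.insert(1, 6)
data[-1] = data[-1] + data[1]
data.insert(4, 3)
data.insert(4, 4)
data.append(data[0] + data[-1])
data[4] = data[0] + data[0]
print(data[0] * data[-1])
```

data[-1] = 8 → [1, 7, 3, 8]
pop(1) removes 7 → [1, 3, 8]
insert 6 at 1 → [1, 6, 3, 8]
data[-1] = data[-1]+data[1] = 8+6 = 14 → [1, 6, 3, 14]
insert 3 at 4 → [1, 6, 3, 14, 3]
insert 4 at 4 → [1, 6, 3, 14, 4, 3]
append data[0]+data[-1] = 1+3 = 4 → [1, 6, 3, 14, 4, 3, 4]
data[4] = data[0]+data[0] = 1+1 = 2 → [1, 6, 3, 14, 2, 3, 4]
data[0]*data[-1] = 1*4 = 4

4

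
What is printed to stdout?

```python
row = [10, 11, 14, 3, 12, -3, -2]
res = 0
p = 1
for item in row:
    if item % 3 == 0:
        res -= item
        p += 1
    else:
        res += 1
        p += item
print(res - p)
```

-45

item=10: not %3==0, res = 0+1 = 1; p=11
item=11: not %3==0, res = 1+1 = 2; p=22
item=14: not %3==0, res = 2+1 = 3; p=36
item=3: %3==0, res = 3-3 = 0; p=37
item=12: %3==0, res = 0-12 = -12; p=38
item=-3: %3==0, res = (-12)-(-3) = -9; p=39
item=-2: not %3==0, res = (-9)+1 = -8; p=37
res-p = (-8)-37 = -45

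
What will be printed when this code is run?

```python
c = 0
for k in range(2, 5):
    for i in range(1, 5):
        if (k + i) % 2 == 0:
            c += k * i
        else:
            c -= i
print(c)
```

34

k=2,i=1: odd sum, c = 0-1 = -1
k=2,i=2: even sum, c = (-1)+4 = 3
k=2,i=3: odd sum, c = 3-3 = 0
k=2,i=4: even sum, c = 0+8 = 8
k=3,i=1: even sum, c = 8+3 = 11
k=3,i=2: odd sum, c = 11-2 = 9
k=3,i=3: even sum, c = 9+9 = 18
k=3,i=4: odd sum, c = 18-4 = 14
k=4,i=1: odd sum, c = 14-1 = 13
k=4,i=2: even sum, c = 13+8 = 21
k=4,i=3: odd sum, c = 21-3 = 18
k=4,i=4: even sum, c = 18+16 = 34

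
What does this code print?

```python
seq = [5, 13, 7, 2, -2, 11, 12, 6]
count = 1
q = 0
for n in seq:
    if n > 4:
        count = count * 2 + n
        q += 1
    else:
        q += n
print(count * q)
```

n=5: >4, count = 1*2+5 = 7; q=1
n=13: >4, count = 7*2+13 = 27; q=2
n=7: >4, count = 27*2+7 = 61; q=3
n=2: not >4; q=5
n=-2: not >4; q=3
n=11: >4, count = 61*2+11 = 133; q=4
n=12: >4, count = 133*2+12 = 278; q=5
n=6: >4, count = 278*2+6 = 562; q=6
count*q = 562*6 = 3372

3372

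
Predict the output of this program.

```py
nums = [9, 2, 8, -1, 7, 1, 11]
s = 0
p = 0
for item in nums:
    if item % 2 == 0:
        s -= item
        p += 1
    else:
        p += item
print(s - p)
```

-39

item=9: not even; p=9
item=2: even, s = 0-2 = -2; p=10
item=8: even, s = (-2)-8 = -10; p=11
item=-1: not even; p=10
item=7: not even; p=17
item=1: not even; p=18
item=11: not even; p=29
s-p = (-10)-29 = -39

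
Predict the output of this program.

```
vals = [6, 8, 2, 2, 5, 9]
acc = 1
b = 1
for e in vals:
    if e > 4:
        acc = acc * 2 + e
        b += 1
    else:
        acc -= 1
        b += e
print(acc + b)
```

116

e=6: >4, acc = 1*2+6 = 8; b=2
e=8: >4, acc = 8*2+8 = 24; b=3
e=2: not >4, acc = 24-1 = 23; b=5
e=2: not >4, acc = 23-1 = 22; b=7
e=5: >4, acc = 22*2+5 = 49; b=8
e=9: >4, acc = 49*2+9 = 107; b=9
acc+b = 107+9 = 116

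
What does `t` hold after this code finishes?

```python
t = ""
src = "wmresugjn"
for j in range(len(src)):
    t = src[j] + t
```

'njgusermw'

j=0: prepend 'w' → 'w'
j=1: prepend 'm' → 'mw'
j=2: prepend 'r' → 'rmw'
j=3: prepend 'e' → 'ermw'
j=4: prepend 's' → 'sermw'
j=5: prepend 'u' → 'usermw'
j=6: prepend 'g' → 'gusermw'
j=7: prepend 'j' → 'jgusermw'
j=8: prepend 'n' → 'njgusermw'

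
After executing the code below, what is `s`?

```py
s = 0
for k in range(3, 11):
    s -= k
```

k=3: s = 0-3 = -3
k=4: s = (-3)-4 = -7
k=5: s = (-7)-5 = -12
k=6: s = (-12)-6 = -18
k=7: s = (-18)-7 = -25
k=8: s = (-25)-8 = -33
k=9: s = (-33)-9 = -42
k=10: s = (-42)-10 = -52

-52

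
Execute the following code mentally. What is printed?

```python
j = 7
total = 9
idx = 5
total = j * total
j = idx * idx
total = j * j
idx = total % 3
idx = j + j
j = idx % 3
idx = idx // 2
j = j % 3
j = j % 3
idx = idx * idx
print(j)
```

2

total = 7*9 = 63
j = 5*5 = 25
total = 25*25 = 625
idx = 625%3 = 1
idx = 25+25 = 50
j = 50%3 = 2
idx = 50//2 = 25
j = 2%3 = 2
j = 2%3 = 2
idx = 25*25 = 625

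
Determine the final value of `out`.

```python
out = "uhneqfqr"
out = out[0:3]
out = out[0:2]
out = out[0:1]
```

'u'

slice [0:3] → 'uhn'
slice [0:2] → 'uh'
slice [0:1] → 'u'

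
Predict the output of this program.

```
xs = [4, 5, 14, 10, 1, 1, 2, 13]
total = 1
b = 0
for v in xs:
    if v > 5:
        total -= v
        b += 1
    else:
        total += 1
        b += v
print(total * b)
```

v=4: not >5, total = 1+1 = 2; b=4
v=5: not >5, total = 2+1 = 3; b=9
v=14: >5, total = 3-14 = -11; b=10
v=10: >5, total = (-11)-10 = -21; b=11
v=1: not >5, total = (-21)+1 = -20; b=12
v=1: not >5, total = (-20)+1 = -19; b=13
v=2: not >5, total = (-19)+1 = -18; b=15
v=13: >5, total = (-18)-13 = -31; b=16
total*b = (-31)*16 = -496

-496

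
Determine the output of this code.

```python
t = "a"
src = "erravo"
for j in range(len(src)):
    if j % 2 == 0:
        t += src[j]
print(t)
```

aerv

j=0: add 'e' → 'ae'
j=1: skip
j=2: add 'r' → 'aer'
j=3: skip
j=4: add 'v' → 'aerv'
j=5: skip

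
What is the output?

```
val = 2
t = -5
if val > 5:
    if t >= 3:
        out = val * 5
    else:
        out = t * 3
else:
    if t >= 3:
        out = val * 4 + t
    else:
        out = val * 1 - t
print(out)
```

7

val=2, t=-5
val > 5 is False; t >= 3 is False
→ out = val * 1 - t = 7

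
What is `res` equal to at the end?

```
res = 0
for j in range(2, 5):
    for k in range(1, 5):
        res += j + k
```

j=2,k=1: res = 0+3 = 3
j=2,k=2: res = 3+4 = 7
j=2,k=3: res = 7+5 = 12
j=2,k=4: res = 12+6 = 18
j=3,k=1: res = 18+4 = 22
j=3,k=2: res = 22+5 = 27
j=3,k=3: res = 27+6 = 33
j=3,k=4: res = 33+7 = 40
j=4,k=1: res = 40+5 = 45
j=4,k=2: res = 45+6 = 51
j=4,k=3: res = 51+7 = 58
j=4,k=4: res = 58+8 = 66

66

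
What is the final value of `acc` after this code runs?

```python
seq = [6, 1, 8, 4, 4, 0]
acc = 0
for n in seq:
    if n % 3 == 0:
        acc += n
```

6

n=6: %3==0, acc = 0+6 = 6
n=1: not %3==0
n=8: not %3==0
n=4: not %3==0
n=4: not %3==0
n=0: %3==0, acc = 6+0 = 6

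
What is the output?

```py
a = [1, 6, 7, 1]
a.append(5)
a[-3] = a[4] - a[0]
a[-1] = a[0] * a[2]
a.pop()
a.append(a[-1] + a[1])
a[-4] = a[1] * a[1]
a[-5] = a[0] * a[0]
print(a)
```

append 5 → [1, 6, 7, 1, 5]
a[-3] = a[4]-a[0] = 5-1 = 4 → [1, 6, 4, 1, 5]
a[-1] = a[0]*a[2] = 1*4 = 4 → [1, 6, 4, 1, 4]
pop() removes 4 → [1, 6, 4, 1]
append a[-1]+a[1] = 1+6 = 7 → [1, 6, 4, 1, 7]
a[-4] = a[1]*a[1] = 6*6 = 36 → [1, 36, 4, 1, 7]
a[-5] = a[0]*a[0] = 1*1 = 1 → [1, 36, 4, 1, 7]

[1, 36, 4, 1, 7]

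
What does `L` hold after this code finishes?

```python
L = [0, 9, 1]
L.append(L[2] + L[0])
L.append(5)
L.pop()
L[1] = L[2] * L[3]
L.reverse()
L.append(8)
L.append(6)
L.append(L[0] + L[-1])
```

[1, 1, 1, 0, 8, 6, 7]

append L[2]+L[0] = 1+0 = 1 → [0, 9, 1, 1]
append 5 → [0, 9, 1, 1, 5]
pop() removes 5 → [0, 9, 1, 1]
L[1] = L[2]*L[3] = 1*1 = 1 → [0, 1, 1, 1]
reverse → [1, 1, 1, 0]
append 8 → [1, 1, 1, 0, 8]
append 6 → [1, 1, 1, 0, 8, 6]
append L[0]+L[-1] = 1+6 = 7 → [1, 1, 1, 0, 8, 6, 7]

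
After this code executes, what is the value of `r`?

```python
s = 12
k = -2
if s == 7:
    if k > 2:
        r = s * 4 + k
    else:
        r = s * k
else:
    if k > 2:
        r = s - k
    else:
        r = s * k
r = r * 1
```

s=12, k=-2
s == 7 is False; k > 2 is False
→ r = s * k = -24
r = (-24)*1 = -24

-24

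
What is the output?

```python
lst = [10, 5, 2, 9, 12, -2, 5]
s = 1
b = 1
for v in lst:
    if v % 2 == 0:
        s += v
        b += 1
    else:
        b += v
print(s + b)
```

47

v=10: even, s = 1+10 = 11; b=2
v=5: not even; b=7
v=2: even, s = 11+2 = 13; b=8
v=9: not even; b=17
v=12: even, s = 13+12 = 25; b=18
v=-2: even, s = 25+(-2) = 23; b=19
v=5: not even; b=24
s+b = 23+24 = 47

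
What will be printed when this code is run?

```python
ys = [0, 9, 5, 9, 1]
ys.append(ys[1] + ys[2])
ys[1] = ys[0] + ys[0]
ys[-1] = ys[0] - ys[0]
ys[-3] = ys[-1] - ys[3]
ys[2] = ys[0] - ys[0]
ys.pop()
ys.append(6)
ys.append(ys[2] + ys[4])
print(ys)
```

append ys[1]+ys[2] = 9+5 = 14 → [0, 9, 5, 9, 1, 14]
ys[1] = ys[0]+ys[0] = 0+0 = 0 → [0, 0, 5, 9, 1, 14]
ys[-1] = ys[0]-ys[0] = 0-0 = 0 → [0, 0, 5, 9, 1, 0]
ys[-3] = ys[-1]-ys[3] = 0-9 = -9 → [0, 0, 5, -9, 1, 0]
ys[2] = ys[0]-ys[0] = 0-0 = 0 → [0, 0, 0, -9, 1, 0]
pop() removes 0 → [0, 0, 0, -9, 1]
append 6 → [0, 0, 0, -9, 1, 6]
append ys[2]+ys[4] = 0+1 = 1 → [0, 0, 0, -9, 1, 6, 1]

[0, 0, 0, -9, 1, 6, 1]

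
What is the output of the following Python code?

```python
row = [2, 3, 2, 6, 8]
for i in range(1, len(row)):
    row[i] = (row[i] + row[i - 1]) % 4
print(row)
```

[2, 1, 3, 1, 1]

i=1: row[1] = (3+2)%4 = 1 → [2, 1, 2, 6, 8]
i=2: row[2] = (2+1)%4 = 3 → [2, 1, 3, 6, 8]
i=3: row[3] = (6+3)%4 = 1 → [2, 1, 3, 1, 8]
i=4: row[4] = (8+1)%4 = 1 → [2, 1, 3, 1, 1]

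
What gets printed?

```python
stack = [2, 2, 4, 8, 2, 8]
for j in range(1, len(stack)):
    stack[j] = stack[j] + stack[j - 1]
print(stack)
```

j=1: stack[1] = 2+2 = 4 → [2, 4, 4, 8, 2, 8]
j=2: stack[2] = 4+4 = 8 → [2, 4, 8, 8, 2, 8]
j=3: stack[3] = 8+8 = 16 → [2, 4, 8, 16, 2, 8]
j=4: stack[4] = 2+16 = 18 → [2, 4, 8, 16, 18, 8]
j=5: stack[5] = 8+18 = 26 → [2, 4, 8, 16, 18, 26]

[2, 4, 8, 16, 18, 26]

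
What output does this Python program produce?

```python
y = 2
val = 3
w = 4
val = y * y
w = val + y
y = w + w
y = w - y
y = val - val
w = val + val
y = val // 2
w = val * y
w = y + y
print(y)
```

2

val = 2*2 = 4
w = 4+2 = 6
y = 6+6 = 12
y = 6-12 = -6
y = 4-4 = 0
w = 4+4 = 8
y = 4//2 = 2
w = 4*2 = 8
w = 2+2 = 4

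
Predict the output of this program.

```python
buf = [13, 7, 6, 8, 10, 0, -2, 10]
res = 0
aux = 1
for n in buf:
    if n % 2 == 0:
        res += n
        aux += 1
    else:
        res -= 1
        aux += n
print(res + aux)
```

n=13: not even, res = 0-1 = -1; aux=14
n=7: not even, res = (-1)-1 = -2; aux=21
n=6: even, res = (-2)+6 = 4; aux=22
n=8: even, res = 4+8 = 12; aux=23
n=10: even, res = 12+10 = 22; aux=24
n=0: even, res = 22+0 = 22; aux=25
n=-2: even, res = 22+(-2) = 20; aux=26
n=10: even, res = 20+10 = 30; aux=27
res+aux = 30+27 = 57

57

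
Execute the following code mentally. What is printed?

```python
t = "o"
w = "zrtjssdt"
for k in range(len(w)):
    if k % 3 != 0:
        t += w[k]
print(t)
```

k=0: skip
k=1: add 'r' → 'or'
k=2: add 't' → 'ort'
k=3: skip
k=4: add 's' → 'orts'
k=5: add 's' → 'ortss'
k=6: skip
k=7: add 't' → 'ortsst'

ortsst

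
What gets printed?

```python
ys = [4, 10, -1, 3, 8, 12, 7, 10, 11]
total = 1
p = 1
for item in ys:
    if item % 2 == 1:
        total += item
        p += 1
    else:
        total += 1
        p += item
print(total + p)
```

item=4: not odd, total = 1+1 = 2; p=5
item=10: not odd, total = 2+1 = 3; p=15
item=-1: odd, total = 3+(-1) = 2; p=16
item=3: odd, total = 2+3 = 5; p=17
item=8: not odd, total = 5+1 = 6; p=25
item=12: not odd, total = 6+1 = 7; p=37
item=7: odd, total = 7+7 = 14; p=38
item=10: not odd, total = 14+1 = 15; p=48
item=11: odd, total = 15+11 = 26; p=49
total+p = 26+49 = 75

75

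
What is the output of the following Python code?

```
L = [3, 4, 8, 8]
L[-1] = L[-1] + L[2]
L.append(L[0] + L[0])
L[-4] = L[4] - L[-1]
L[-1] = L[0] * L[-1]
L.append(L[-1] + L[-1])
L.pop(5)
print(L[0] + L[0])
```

L[-1] = L[-1]+L[2] = 8+8 = 16 → [3, 4, 8, 16]
append L[0]+L[0] = 3+3 = 6 → [3, 4, 8, 16, 6]
L[-4] = L[4]-L[-1] = 6-6 = 0 → [3, 0, 8, 16, 6]
L[-1] = L[0]*L[-1] = 3*6 = 18 → [3, 0, 8, 16, 18]
append L[-1]+L[-1] = 18+18 = 36 → [3, 0, 8, 16, 18, 36]
pop(5) removes 36 → [3, 0, 8, 16, 18]
L[0]+L[0] = 3+3 = 6

6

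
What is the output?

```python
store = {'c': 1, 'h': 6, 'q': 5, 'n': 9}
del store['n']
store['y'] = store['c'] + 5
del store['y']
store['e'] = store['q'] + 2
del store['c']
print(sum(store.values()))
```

del 'n' → {'c': 1, 'h': 6, 'q': 5}
store['y'] = store['c']+5 = 6 → {'c': 1, 'h': 6, 'q': 5, 'y': 6}
del 'y' → {'c': 1, 'h': 6, 'q': 5}
store['e'] = store['q']+2 = 7 → {'c': 1, 'h': 6, 'q': 5, 'e': 7}
del 'c' → {'h': 6, 'q': 5, 'e': 7}
sum of values = 18

18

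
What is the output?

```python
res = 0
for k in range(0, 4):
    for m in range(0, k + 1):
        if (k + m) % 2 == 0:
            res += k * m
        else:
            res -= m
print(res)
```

k=0,m=0: even sum, res = 0+0 = 0
k=1,m=0: odd sum, res = 0-0 = 0
k=1,m=1: even sum, res = 0+1 = 1
k=2,m=0: even sum, res = 1+0 = 1
k=2,m=1: odd sum, res = 1-1 = 0
k=2,m=2: even sum, res = 0+4 = 4
k=3,m=0: odd sum, res = 4-0 = 4
k=3,m=1: even sum, res = 4+3 = 7
k=3,m=2: odd sum, res = 7-2 = 5
k=3,m=3: even sum, res = 5+9 = 14

14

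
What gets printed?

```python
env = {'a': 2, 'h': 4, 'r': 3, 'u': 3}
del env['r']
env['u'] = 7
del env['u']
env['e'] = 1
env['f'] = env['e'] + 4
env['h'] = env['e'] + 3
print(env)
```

{'a': 2, 'h': 4, 'e': 1, 'f': 5}

del 'r' → {'a': 2, 'h': 4, 'u': 3}
env['u'] = 7 → {'a': 2, 'h': 4, 'u': 7}
del 'u' → {'a': 2, 'h': 4}
env['e'] = 1 → {'a': 2, 'h': 4, 'e': 1}
env['f'] = env['e']+4 = 5 → {'a': 2, 'h': 4, 'e': 1, 'f': 5}
env['h'] = env['e']+3 = 4 → {'a': 2, 'h': 4, 'e': 1, 'f': 5}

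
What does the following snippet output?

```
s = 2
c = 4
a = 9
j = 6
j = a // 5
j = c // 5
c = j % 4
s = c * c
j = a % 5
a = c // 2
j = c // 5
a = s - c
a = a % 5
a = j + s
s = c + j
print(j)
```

j = 9//5 = 1
j = 4//5 = 0
c = 0%4 = 0
s = 0*0 = 0
j = 9%5 = 4
a = 0//2 = 0
j = 0//5 = 0
a = 0-0 = 0
a = 0%5 = 0
a = 0+0 = 0
s = 0+0 = 0

0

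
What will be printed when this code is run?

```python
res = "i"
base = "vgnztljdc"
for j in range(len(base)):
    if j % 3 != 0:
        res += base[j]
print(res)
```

j=0: skip
j=1: add 'g' → 'ig'
j=2: add 'n' → 'ign'
j=3: skip
j=4: add 't' → 'ignt'
j=5: add 'l' → 'igntl'
j=6: skip
j=7: add 'd' → 'igntld'
j=8: add 'c' → 'igntldc'

igntldc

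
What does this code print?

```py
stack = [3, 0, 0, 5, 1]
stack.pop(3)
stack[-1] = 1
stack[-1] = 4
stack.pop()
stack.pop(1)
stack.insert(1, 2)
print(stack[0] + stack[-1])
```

pop(3) removes 5 → [3, 0, 0, 1]
stack[-1] = 1 → [3, 0, 0, 1]
stack[-1] = 4 → [3, 0, 0, 4]
pop() removes 4 → [3, 0, 0]
pop(1) removes 0 → [3, 0]
insert 2 at 1 → [3, 2, 0]
stack[0]+stack[-1] = 3+0 = 3

3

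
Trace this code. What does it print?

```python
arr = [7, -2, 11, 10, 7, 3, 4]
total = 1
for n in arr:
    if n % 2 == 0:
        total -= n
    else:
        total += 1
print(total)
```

-7

n=7: not even, total = 1+1 = 2
n=-2: even, total = 2-(-2) = 4
n=11: not even, total = 4+1 = 5
n=10: even, total = 5-10 = -5
n=7: not even, total = (-5)+1 = -4
n=3: not even, total = (-4)+1 = -3
n=4: even, total = (-3)-4 = -7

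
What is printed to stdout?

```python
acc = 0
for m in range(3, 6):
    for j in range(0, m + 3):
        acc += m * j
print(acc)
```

269

m=3,j=0: acc = 0+0 = 0
m=3,j=1: acc = 0+3 = 3
m=3,j=2: acc = 3+6 = 9
m=3,j=3: acc = 9+9 = 18
m=3,j=4: acc = 18+12 = 30
m=3,j=5: acc = 30+15 = 45
m=4,j=0: acc = 45+0 = 45
m=4,j=1: acc = 45+4 = 49
m=4,j=2: acc = 49+8 = 57
m=4,j=3: acc = 57+12 = 69
m=4,j=4: acc = 69+16 = 85
m=4,j=5: acc = 85+20 = 105
m=4,j=6: acc = 105+24 = 129
m=5,j=0: acc = 129+0 = 129
m=5,j=1: acc = 129+5 = 134
m=5,j=2: acc = 134+10 = 144
m=5,j=3: acc = 144+15 = 159
m=5,j=4: acc = 159+20 = 179
m=5,j=5: acc = 179+25 = 204
m=5,j=6: acc = 204+30 = 234
m=5,j=7: acc = 234+35 = 269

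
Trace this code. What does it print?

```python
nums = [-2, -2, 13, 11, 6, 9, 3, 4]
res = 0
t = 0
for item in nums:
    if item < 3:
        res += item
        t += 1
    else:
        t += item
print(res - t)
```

-52

item=-2: <3, res = 0+(-2) = -2; t=1
item=-2: <3, res = (-2)+(-2) = -4; t=2
item=13: not <3; t=15
item=11: not <3; t=26
item=6: not <3; t=32
item=9: not <3; t=41
item=3: not <3; t=44
item=4: not <3; t=48
res-t = (-4)-48 = -52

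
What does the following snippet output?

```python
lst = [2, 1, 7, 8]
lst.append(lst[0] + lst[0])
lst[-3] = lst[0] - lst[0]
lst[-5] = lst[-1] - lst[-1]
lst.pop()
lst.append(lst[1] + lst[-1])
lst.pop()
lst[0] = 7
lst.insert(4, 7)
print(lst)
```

append lst[0]+lst[0] = 2+2 = 4 → [2, 1, 7, 8, 4]
lst[-3] = lst[0]-lst[0] = 2-2 = 0 → [2, 1, 0, 8, 4]
lst[-5] = lst[-1]-lst[-1] = 4-4 = 0 → [0, 1, 0, 8, 4]
pop() removes 4 → [0, 1, 0, 8]
append lst[1]+lst[-1] = 1+8 = 9 → [0, 1, 0, 8, 9]
pop() removes 9 → [0, 1, 0, 8]
lst[0] = 7 → [7, 1, 0, 8]
insert 7 at 4 → [7, 1, 0, 8, 7]

[7, 1, 0, 8, 7]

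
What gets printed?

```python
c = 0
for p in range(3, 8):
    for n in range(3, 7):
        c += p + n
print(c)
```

p=3,n=3: c = 0+6 = 6
p=3,n=4: c = 6+7 = 13
p=3,n=5: c = 13+8 = 21
p=3,n=6: c = 21+9 = 30
p=4,n=3: c = 30+7 = 37
p=4,n=4: c = 37+8 = 45
p=4,n=5: c = 45+9 = 54
p=4,n=6: c = 54+10 = 64
p=5,n=3: c = 64+8 = 72
p=5,n=4: c = 72+9 = 81
p=5,n=5: c = 81+10 = 91
p=5,n=6: c = 91+11 = 102
p=6,n=3: c = 102+9 = 111
p=6,n=4: c = 111+10 = 121
p=6,n=5: c = 121+11 = 132
p=6,n=6: c = 132+12 = 144
p=7,n=3: c = 144+10 = 154
p=7,n=4: c = 154+11 = 165
p=7,n=5: c = 165+12 = 177
p=7,n=6: c = 177+13 = 190

190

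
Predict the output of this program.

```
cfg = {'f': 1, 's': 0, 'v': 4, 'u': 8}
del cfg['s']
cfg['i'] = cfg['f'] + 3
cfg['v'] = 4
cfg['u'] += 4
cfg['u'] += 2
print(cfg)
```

{'f': 1, 'v': 4, 'u': 14, 'i': 4}

del 's' → {'f': 1, 'v': 4, 'u': 8}
cfg['i'] = cfg['f']+3 = 4 → {'f': 1, 'v': 4, 'u': 8, 'i': 4}
cfg['v'] = 4 → {'f': 1, 'v': 4, 'u': 8, 'i': 4}
cfg['u'] = 8+4 = 12 → {'f': 1, 'v': 4, 'u': 12, 'i': 4}
cfg['u'] = 12+2 = 14 → {'f': 1, 'v': 4, 'u': 14, 'i': 4}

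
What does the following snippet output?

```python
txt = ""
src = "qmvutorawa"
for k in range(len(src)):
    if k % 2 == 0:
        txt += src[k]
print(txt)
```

k=0: add 'q' → 'q'
k=1: skip
k=2: add 'v' → 'qv'
k=3: skip
k=4: add 't' → 'qvt'
k=5: skip
k=6: add 'r' → 'qvtr'
k=7: skip
k=8: add 'w' → 'qvtrw'
k=9: skip

qvtrw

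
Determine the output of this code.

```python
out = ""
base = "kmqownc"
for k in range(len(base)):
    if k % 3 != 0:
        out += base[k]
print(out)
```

k=0: skip
k=1: add 'm' → 'm'
k=2: add 'q' → 'mq'
k=3: skip
k=4: add 'w' → 'mqw'
k=5: add 'n' → 'mqwn'
k=6: skip

mqwn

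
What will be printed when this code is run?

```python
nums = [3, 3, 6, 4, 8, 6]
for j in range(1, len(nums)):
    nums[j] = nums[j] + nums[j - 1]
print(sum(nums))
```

j=1: nums[1] = 3+3 = 6 → [3, 6, 6, 4, 8, 6]
j=2: nums[2] = 6+6 = 12 → [3, 6, 12, 4, 8, 6]
j=3: nums[3] = 4+12 = 16 → [3, 6, 12, 16, 8, 6]
j=4: nums[4] = 8+16 = 24 → [3, 6, 12, 16, 24, 6]
j=5: nums[5] = 6+24 = 30 → [3, 6, 12, 16, 24, 30]
sum = 91

91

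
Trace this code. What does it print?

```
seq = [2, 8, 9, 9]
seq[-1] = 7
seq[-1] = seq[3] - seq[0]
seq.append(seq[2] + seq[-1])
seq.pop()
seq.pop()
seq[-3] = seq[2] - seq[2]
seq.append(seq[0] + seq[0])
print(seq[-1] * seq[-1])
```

0

seq[-1] = 7 → [2, 8, 9, 7]
seq[-1] = seq[3]-seq[0] = 7-2 = 5 → [2, 8, 9, 5]
append seq[2]+seq[-1] = 9+5 = 14 → [2, 8, 9, 5, 14]
pop() removes 14 → [2, 8, 9, 5]
pop() removes 5 → [2, 8, 9]
seq[-3] = seq[2]-seq[2] = 9-9 = 0 → [0, 8, 9]
append seq[0]+seq[0] = 0+0 = 0 → [0, 8, 9, 0]
seq[-1]*seq[-1] = 0*0 = 0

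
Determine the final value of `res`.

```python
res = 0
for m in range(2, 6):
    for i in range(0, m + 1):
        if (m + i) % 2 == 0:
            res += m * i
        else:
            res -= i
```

72

m=2,i=0: even sum, res = 0+0 = 0
m=2,i=1: odd sum, res = 0-1 = -1
m=2,i=2: even sum, res = (-1)+4 = 3
m=3,i=0: odd sum, res = 3-0 = 3
m=3,i=1: even sum, res = 3+3 = 6
m=3,i=2: odd sum, res = 6-2 = 4
m=3,i=3: even sum, res = 4+9 = 13
m=4,i=0: even sum, res = 13+0 = 13
m=4,i=1: odd sum, res = 13-1 = 12
m=4,i=2: even sum, res = 12+8 = 20
m=4,i=3: odd sum, res = 20-3 = 17
m=4,i=4: even sum, res = 17+16 = 33
m=5,i=0: odd sum, res = 33-0 = 33
m=5,i=1: even sum, res = 33+5 = 38
m=5,i=2: odd sum, res = 38-2 = 36
m=5,i=3: even sum, res = 36+15 = 51
m=5,i=4: odd sum, res = 51-4 = 47
m=5,i=5: even sum, res = 47+25 = 72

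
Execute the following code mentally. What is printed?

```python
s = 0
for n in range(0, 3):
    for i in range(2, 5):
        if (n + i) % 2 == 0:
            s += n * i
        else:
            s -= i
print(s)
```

n=0,i=2: even sum, s = 0+0 = 0
n=0,i=3: odd sum, s = 0-3 = -3
n=0,i=4: even sum, s = (-3)+0 = -3
n=1,i=2: odd sum, s = (-3)-2 = -5
n=1,i=3: even sum, s = (-5)+3 = -2
n=1,i=4: odd sum, s = (-2)-4 = -6
n=2,i=2: even sum, s = (-6)+4 = -2
n=2,i=3: odd sum, s = (-2)-3 = -5
n=2,i=4: even sum, s = (-5)+8 = 3

3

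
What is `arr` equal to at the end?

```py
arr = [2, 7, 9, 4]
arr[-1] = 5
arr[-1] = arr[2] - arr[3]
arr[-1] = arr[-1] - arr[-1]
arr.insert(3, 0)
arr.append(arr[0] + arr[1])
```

arr[-1] = 5 → [2, 7, 9, 5]
arr[-1] = arr[2]-arr[3] = 9-5 = 4 → [2, 7, 9, 4]
arr[-1] = arr[-1]-arr[-1] = 4-4 = 0 → [2, 7, 9, 0]
insert 0 at 3 → [2, 7, 9, 0, 0]
append arr[0]+arr[1] = 2+7 = 9 → [2, 7, 9, 0, 0, 9]

[2, 7, 9, 0, 0, 9]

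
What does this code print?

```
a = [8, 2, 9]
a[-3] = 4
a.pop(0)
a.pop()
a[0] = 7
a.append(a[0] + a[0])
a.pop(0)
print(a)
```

[14]

a[-3] = 4 → [4, 2, 9]
pop(0) removes 4 → [2, 9]
pop() removes 9 → [2]
a[0] = 7 → [7]
append a[0]+a[0] = 7+7 = 14 → [7, 14]
pop(0) removes 7 → [14]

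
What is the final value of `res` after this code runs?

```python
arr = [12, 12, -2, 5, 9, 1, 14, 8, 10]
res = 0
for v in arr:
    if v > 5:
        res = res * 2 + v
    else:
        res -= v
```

v=12: >5, res = 0*2+12 = 12
v=12: >5, res = 12*2+12 = 36
v=-2: not >5, res = 36-(-2) = 38
v=5: not >5, res = 38-5 = 33
v=9: >5, res = 33*2+9 = 75
v=1: not >5, res = 75-1 = 74
v=14: >5, res = 74*2+14 = 162
v=8: >5, res = 162*2+8 = 332
v=10: >5, res = 332*2+10 = 674

674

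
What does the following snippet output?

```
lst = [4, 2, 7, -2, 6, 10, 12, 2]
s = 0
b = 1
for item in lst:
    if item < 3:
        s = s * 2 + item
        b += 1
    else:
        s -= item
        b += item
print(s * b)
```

-4730

item=4: not <3, s = 0-4 = -4; b=5
item=2: <3, s = (-4)*2+2 = -6; b=6
item=7: not <3, s = (-6)-7 = -13; b=13
item=-2: <3, s = (-13)*2+(-2) = -28; b=14
item=6: not <3, s = (-28)-6 = -34; b=20
item=10: not <3, s = (-34)-10 = -44; b=30
item=12: not <3, s = (-44)-12 = -56; b=42
item=2: <3, s = (-56)*2+2 = -110; b=43
s*b = (-110)*43 = -4730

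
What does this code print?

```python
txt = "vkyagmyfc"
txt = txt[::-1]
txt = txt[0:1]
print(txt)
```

reverse → 'cfymgaykv'
slice [0:1] → 'c'

c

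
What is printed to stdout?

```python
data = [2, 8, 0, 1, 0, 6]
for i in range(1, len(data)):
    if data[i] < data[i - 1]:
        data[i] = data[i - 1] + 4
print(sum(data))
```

82

i=1: 8>=2, unchanged → [2, 8, 0, 1, 0, 6]
i=2: 0<8, data[2] = 8+4 = 12 → [2, 8, 12, 1, 0, 6]
i=3: 1<12, data[3] = 12+4 = 16 → [2, 8, 12, 16, 0, 6]
i=4: 0<16, data[4] = 16+4 = 20 → [2, 8, 12, 16, 20, 6]
i=5: 6<20, data[5] = 20+4 = 24 → [2, 8, 12, 16, 20, 24]
sum = 82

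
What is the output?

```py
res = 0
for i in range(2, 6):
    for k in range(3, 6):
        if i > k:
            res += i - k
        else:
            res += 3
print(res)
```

i=2,k=3: not 2>3, res = 0+3 = 3
i=2,k=4: not 2>4, res = 3+3 = 6
i=2,k=5: not 2>5, res = 6+3 = 9
i=3,k=3: not 3>3, res = 9+3 = 12
i=3,k=4: not 3>4, res = 12+3 = 15
i=3,k=5: not 3>5, res = 15+3 = 18
i=4,k=3: 4>3, res = 18+1 = 19
i=4,k=4: not 4>4, res = 19+3 = 22
i=4,k=5: not 4>5, res = 22+3 = 25
i=5,k=3: 5>3, res = 25+2 = 27
i=5,k=4: 5>4, res = 27+1 = 28
i=5,k=5: not 5>5, res = 28+3 = 31

31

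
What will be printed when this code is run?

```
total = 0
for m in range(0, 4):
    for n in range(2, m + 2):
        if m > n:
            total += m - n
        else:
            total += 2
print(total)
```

11

m=1,n=2: not 1>2, total = 0+2 = 2
m=2,n=2: not 2>2, total = 2+2 = 4
m=2,n=3: not 2>3, total = 4+2 = 6
m=3,n=2: 3>2, total = 6+1 = 7
m=3,n=3: not 3>3, total = 7+2 = 9
m=3,n=4: not 3>4, total = 9+2 = 11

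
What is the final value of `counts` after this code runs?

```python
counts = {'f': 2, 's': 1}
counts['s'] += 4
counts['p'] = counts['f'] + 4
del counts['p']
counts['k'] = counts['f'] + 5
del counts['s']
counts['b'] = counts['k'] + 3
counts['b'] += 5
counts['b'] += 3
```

counts['s'] = 1+4 = 5 → {'f': 2, 's': 5}
counts['p'] = counts['f']+4 = 6 → {'f': 2, 's': 5, 'p': 6}
del 'p' → {'f': 2, 's': 5}
counts['k'] = counts['f']+5 = 7 → {'f': 2, 's': 5, 'k': 7}
del 's' → {'f': 2, 'k': 7}
counts['b'] = counts['k']+3 = 10 → {'f': 2, 'k': 7, 'b': 10}
counts['b'] = 10+5 = 15 → {'f': 2, 'k': 7, 'b': 15}
counts['b'] = 15+3 = 18 → {'f': 2, 'k': 7, 'b': 18}

{'f': 2, 'k': 7, 'b': 18}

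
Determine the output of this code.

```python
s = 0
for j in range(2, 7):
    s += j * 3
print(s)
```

j=2: s = 0+2*3 = 6
j=3: s = 6+3*3 = 15
j=4: s = 15+4*3 = 27
j=5: s = 27+5*3 = 42
j=6: s = 42+6*3 = 60

60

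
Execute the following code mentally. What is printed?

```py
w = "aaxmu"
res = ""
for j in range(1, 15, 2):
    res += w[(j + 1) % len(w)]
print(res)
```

xuamaxu

j=1: add w[2]='x' → 'x'
j=3: add w[4]='u' → 'xu'
j=5: add w[1]='a' → 'xua'
j=7: add w[3]='m' → 'xuam'
j=9: add w[0]='a' → 'xuama'
j=11: add w[2]='x' → 'xuamax'
j=13: add w[4]='u' → 'xuamaxu'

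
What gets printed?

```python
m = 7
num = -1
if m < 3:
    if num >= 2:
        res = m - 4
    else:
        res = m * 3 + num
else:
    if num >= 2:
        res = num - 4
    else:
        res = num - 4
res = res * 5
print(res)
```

m=7, num=-1
m < 3 is False; num >= 2 is False
→ res = num - 4 = -5
res = (-5)*5 = -25

-25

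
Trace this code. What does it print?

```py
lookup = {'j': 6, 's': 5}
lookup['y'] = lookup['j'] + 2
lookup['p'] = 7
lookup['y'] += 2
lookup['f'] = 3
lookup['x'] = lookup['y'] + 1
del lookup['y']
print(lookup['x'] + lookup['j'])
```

lookup['y'] = lookup['j']+2 = 8 → {'j': 6, 's': 5, 'y': 8}
lookup['p'] = 7 → {'j': 6, 's': 5, 'y': 8, 'p': 7}
lookup['y'] = 8+2 = 10 → {'j': 6, 's': 5, 'y': 10, 'p': 7}
lookup['f'] = 3 → {'j': 6, 's': 5, 'y': 10, 'p': 7, 'f': 3}
lookup['x'] = lookup['y']+1 = 11 → {'j': 6, 's': 5, 'y': 10, 'p': 7, 'f': 3, 'x': 11}
del 'y' → {'j': 6, 's': 5, 'p': 7, 'f': 3, 'x': 11}
lookup['x']+lookup['j'] = 11+6 = 17

17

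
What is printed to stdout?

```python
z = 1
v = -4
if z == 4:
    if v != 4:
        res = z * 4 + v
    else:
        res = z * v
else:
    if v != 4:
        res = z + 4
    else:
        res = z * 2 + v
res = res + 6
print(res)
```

11

z=1, v=-4
z == 4 is False; v != 4 is True
→ res = z + 4 = 5
res = 5+6 = 11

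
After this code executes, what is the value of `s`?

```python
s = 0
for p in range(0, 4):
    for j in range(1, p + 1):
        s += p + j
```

24

p=1,j=1: s = 0+2 = 2
p=2,j=1: s = 2+3 = 5
p=2,j=2: s = 5+4 = 9
p=3,j=1: s = 9+4 = 13
p=3,j=2: s = 13+5 = 18
p=3,j=3: s = 18+6 = 24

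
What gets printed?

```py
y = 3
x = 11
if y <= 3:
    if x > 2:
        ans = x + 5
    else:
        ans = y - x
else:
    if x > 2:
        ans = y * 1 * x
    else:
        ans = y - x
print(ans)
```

y=3, x=11
y <= 3 is True; x > 2 is True
→ ans = x + 5 = 16

16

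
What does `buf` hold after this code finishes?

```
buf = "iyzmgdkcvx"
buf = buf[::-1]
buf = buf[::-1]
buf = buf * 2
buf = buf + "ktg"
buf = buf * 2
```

'iyzmgdkcvxiyzmgdkcvxktgiyzmgdkcvxiyzmgdkcvxktg'

reverse → 'xvckdgmzyi'
reverse → 'iyzmgdkcvx'
repeat ×2 → 'iyzmgdkcvxiyzmgdkcvx'
+ 'ktg' → 'iyzmgdkcvxiyzmgdkcvxktg'
repeat ×2 → 'iyzmgdkcvxiyzmgdkcvxktgiyzmgdkcvxiyzmgdkcvxktg'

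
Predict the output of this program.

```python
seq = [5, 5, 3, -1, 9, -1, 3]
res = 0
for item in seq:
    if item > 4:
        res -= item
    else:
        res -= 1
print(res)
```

item=5: >4, res = 0-5 = -5
item=5: >4, res = (-5)-5 = -10
item=3: not >4, res = (-10)-1 = -11
item=-1: not >4, res = (-11)-1 = -12
item=9: >4, res = (-12)-9 = -21
item=-1: not >4, res = (-21)-1 = -22
item=3: not >4, res = (-22)-1 = -23

-23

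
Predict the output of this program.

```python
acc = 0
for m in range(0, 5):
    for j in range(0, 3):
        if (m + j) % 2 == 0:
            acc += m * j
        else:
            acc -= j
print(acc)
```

m=0,j=0: even sum, acc = 0+0 = 0
m=0,j=1: odd sum, acc = 0-1 = -1
m=0,j=2: even sum, acc = (-1)+0 = -1
m=1,j=0: odd sum, acc = (-1)-0 = -1
m=1,j=1: even sum, acc = (-1)+1 = 0
m=1,j=2: odd sum, acc = 0-2 = -2
m=2,j=0: even sum, acc = (-2)+0 = -2
m=2,j=1: odd sum, acc = (-2)-1 = -3
m=2,j=2: even sum, acc = (-3)+4 = 1
m=3,j=0: odd sum, acc = 1-0 = 1
m=3,j=1: even sum, acc = 1+3 = 4
m=3,j=2: odd sum, acc = 4-2 = 2
m=4,j=0: even sum, acc = 2+0 = 2
m=4,j=1: odd sum, acc = 2-1 = 1
m=4,j=2: even sum, acc = 1+8 = 9

9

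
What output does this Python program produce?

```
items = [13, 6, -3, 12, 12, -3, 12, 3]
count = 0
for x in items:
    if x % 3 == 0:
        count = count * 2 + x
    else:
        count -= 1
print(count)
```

x=13: not %3==0, count = 0-1 = -1
x=6: %3==0, count = (-1)*2+6 = 4
x=-3: %3==0, count = 4*2+(-3) = 5
x=12: %3==0, count = 5*2+12 = 22
x=12: %3==0, count = 22*2+12 = 56
x=-3: %3==0, count = 56*2+(-3) = 109
x=12: %3==0, count = 109*2+12 = 230
x=3: %3==0, count = 230*2+3 = 463

463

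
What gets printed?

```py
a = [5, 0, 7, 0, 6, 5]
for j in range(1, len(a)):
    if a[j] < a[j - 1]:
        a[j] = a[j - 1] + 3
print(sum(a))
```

75

j=1: 0<5, a[1] = 5+3 = 8 → [5, 8, 7, 0, 6, 5]
j=2: 7<8, a[2] = 8+3 = 11 → [5, 8, 11, 0, 6, 5]
j=3: 0<11, a[3] = 11+3 = 14 → [5, 8, 11, 14, 6, 5]
j=4: 6<14, a[4] = 14+3 = 17 → [5, 8, 11, 14, 17, 5]
j=5: 5<17, a[5] = 17+3 = 20 → [5, 8, 11, 14, 17, 20]
sum = 75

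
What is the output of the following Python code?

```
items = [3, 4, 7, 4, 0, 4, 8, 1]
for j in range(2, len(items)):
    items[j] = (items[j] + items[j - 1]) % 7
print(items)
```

j=2: items[2] = (7+4)%7 = 4 → [3, 4, 4, 4, 0, 4, 8, 1]
j=3: items[3] = (4+4)%7 = 1 → [3, 4, 4, 1, 0, 4, 8, 1]
j=4: items[4] = (0+1)%7 = 1 → [3, 4, 4, 1, 1, 4, 8, 1]
j=5: items[5] = (4+1)%7 = 5 → [3, 4, 4, 1, 1, 5, 8, 1]
j=6: items[6] = (8+5)%7 = 6 → [3, 4, 4, 1, 1, 5, 6, 1]
j=7: items[7] = (1+6)%7 = 0 → [3, 4, 4, 1, 1, 5, 6, 0]

[3, 4, 4, 1, 1, 5, 6, 0]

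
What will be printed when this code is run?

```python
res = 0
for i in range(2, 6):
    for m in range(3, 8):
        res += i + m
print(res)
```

i=2,m=3: res = 0+5 = 5
i=2,m=4: res = 5+6 = 11
i=2,m=5: res = 11+7 = 18
i=2,m=6: res = 18+8 = 26
i=2,m=7: res = 26+9 = 35
i=3,m=3: res = 35+6 = 41
i=3,m=4: res = 41+7 = 48
i=3,m=5: res = 48+8 = 56
i=3,m=6: res = 56+9 = 65
i=3,m=7: res = 65+10 = 75
i=4,m=3: res = 75+7 = 82
i=4,m=4: res = 82+8 = 90
i=4,m=5: res = 90+9 = 99
i=4,m=6: res = 99+10 = 109
i=4,m=7: res = 109+11 = 120
i=5,m=3: res = 120+8 = 128
i=5,m=4: res = 128+9 = 137
i=5,m=5: res = 137+10 = 147
i=5,m=6: res = 147+11 = 158
i=5,m=7: res = 158+12 = 170

170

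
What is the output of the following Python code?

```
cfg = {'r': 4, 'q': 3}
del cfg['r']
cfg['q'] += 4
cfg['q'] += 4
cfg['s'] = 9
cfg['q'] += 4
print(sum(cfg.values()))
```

del 'r' → {'q': 3}
cfg['q'] = 3+4 = 7 → {'q': 7}
cfg['q'] = 7+4 = 11 → {'q': 11}
cfg['s'] = 9 → {'q': 11, 's': 9}
cfg['q'] = 11+4 = 15 → {'q': 15, 's': 9}
sum of values = 24

24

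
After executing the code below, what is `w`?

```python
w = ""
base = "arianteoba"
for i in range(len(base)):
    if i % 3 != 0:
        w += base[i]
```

i=0: skip
i=1: add 'r' → 'r'
i=2: add 'i' → 'ri'
i=3: skip
i=4: add 'n' → 'rin'
i=5: add 't' → 'rint'
i=6: skip
i=7: add 'o' → 'rinto'
i=8: add 'b' → 'rintob'
i=9: skip

'rintob'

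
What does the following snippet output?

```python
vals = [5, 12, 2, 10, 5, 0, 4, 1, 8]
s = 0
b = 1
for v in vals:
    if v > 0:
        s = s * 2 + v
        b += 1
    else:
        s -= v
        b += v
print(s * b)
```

v=5: >0, s = 0*2+5 = 5; b=2
v=12: >0, s = 5*2+12 = 22; b=3
v=2: >0, s = 22*2+2 = 46; b=4
v=10: >0, s = 46*2+10 = 102; b=5
v=5: >0, s = 102*2+5 = 209; b=6
v=0: not >0, s = 209-0 = 209; b=6
v=4: >0, s = 209*2+4 = 422; b=7
v=1: >0, s = 422*2+1 = 845; b=8
v=8: >0, s = 845*2+8 = 1698; b=9
s*b = 1698*9 = 15282

15282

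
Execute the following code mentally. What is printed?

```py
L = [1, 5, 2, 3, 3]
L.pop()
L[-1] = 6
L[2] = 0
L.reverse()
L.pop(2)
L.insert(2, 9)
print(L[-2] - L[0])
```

3

pop() removes 3 → [1, 5, 2, 3]
L[-1] = 6 → [1, 5, 2, 6]
L[2] = 0 → [1, 5, 0, 6]
reverse → [6, 0, 5, 1]
pop(2) removes 5 → [6, 0, 1]
insert 9 at 2 → [6, 0, 9, 1]
L[-2]-L[0] = 9-6 = 3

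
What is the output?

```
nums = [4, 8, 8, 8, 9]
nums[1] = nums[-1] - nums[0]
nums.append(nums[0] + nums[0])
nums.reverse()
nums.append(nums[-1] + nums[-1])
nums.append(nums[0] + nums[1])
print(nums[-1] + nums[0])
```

nums[1] = nums[-1]-nums[0] = 9-4 = 5 → [4, 5, 8, 8, 9]
append nums[0]+nums[0] = 4+4 = 8 → [4, 5, 8, 8, 9, 8]
reverse → [8, 9, 8, 8, 5, 4]
append nums[-1]+nums[-1] = 4+4 = 8 → [8, 9, 8, 8, 5, 4, 8]
append nums[0]+nums[1] = 8+9 = 17 → [8, 9, 8, 8, 5, 4, 8, 17]
nums[-1]+nums[0] = 17+8 = 25

25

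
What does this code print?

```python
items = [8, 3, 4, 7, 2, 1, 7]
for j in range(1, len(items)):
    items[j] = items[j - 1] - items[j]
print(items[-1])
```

-16

j=1: items[1] = 8-3 = 5 → [8, 5, 4, 7, 2, 1, 7]
j=2: items[2] = 5-4 = 1 → [8, 5, 1, 7, 2, 1, 7]
j=3: items[3] = 1-7 = -6 → [8, 5, 1, -6, 2, 1, 7]
j=4: items[4] = (-6)-2 = -8 → [8, 5, 1, -6, -8, 1, 7]
j=5: items[5] = (-8)-1 = -9 → [8, 5, 1, -6, -8, -9, 7]
j=6: items[6] = (-9)-7 = -16 → [8, 5, 1, -6, -8, -9, -16]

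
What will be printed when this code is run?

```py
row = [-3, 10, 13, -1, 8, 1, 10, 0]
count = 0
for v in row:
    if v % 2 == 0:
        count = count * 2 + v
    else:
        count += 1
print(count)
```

v=-3: not even, count = 0+1 = 1
v=10: even, count = 1*2+10 = 12
v=13: not even, count = 12+1 = 13
v=-1: not even, count = 13+1 = 14
v=8: even, count = 14*2+8 = 36
v=1: not even, count = 36+1 = 37
v=10: even, count = 37*2+10 = 84
v=0: even, count = 84*2+0 = 168

168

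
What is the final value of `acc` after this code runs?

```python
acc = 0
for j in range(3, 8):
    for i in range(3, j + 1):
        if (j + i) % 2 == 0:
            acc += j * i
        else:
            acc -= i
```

205

j=3,i=3: even sum, acc = 0+9 = 9
j=4,i=3: odd sum, acc = 9-3 = 6
j=4,i=4: even sum, acc = 6+16 = 22
j=5,i=3: even sum, acc = 22+15 = 37
j=5,i=4: odd sum, acc = 37-4 = 33
j=5,i=5: even sum, acc = 33+25 = 58
j=6,i=3: odd sum, acc = 58-3 = 55
j=6,i=4: even sum, acc = 55+24 = 79
j=6,i=5: odd sum, acc = 79-5 = 74
j=6,i=6: even sum, acc = 74+36 = 110
j=7,i=3: even sum, acc = 110+21 = 131
j=7,i=4: odd sum, acc = 131-4 = 127
j=7,i=5: even sum, acc = 127+35 = 162
j=7,i=6: odd sum, acc = 162-6 = 156
j=7,i=7: even sum, acc = 156+49 = 205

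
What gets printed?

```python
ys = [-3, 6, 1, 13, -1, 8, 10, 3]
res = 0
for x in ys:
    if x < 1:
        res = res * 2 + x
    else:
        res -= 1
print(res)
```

x=-3: <1, res = 0*2+(-3) = -3
x=6: not <1, res = (-3)-1 = -4
x=1: not <1, res = (-4)-1 = -5
x=13: not <1, res = (-5)-1 = -6
x=-1: <1, res = (-6)*2+(-1) = -13
x=8: not <1, res = (-13)-1 = -14
x=10: not <1, res = (-14)-1 = -15
x=3: not <1, res = (-15)-1 = -16

-16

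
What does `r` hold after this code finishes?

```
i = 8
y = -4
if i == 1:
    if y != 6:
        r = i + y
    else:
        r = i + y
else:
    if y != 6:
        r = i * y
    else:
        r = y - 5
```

i=8, y=-4
i == 1 is False; y != 6 is True
→ r = i * y = -32

-32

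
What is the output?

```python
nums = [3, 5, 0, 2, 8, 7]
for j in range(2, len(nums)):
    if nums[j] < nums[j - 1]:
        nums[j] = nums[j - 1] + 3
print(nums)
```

j=2: 0<5, nums[2] = 5+3 = 8 → [3, 5, 8, 2, 8, 7]
j=3: 2<8, nums[3] = 8+3 = 11 → [3, 5, 8, 11, 8, 7]
j=4: 8<11, nums[4] = 11+3 = 14 → [3, 5, 8, 11, 14, 7]
j=5: 7<14, nums[5] = 14+3 = 17 → [3, 5, 8, 11, 14, 17]

[3, 5, 8, 11, 14, 17]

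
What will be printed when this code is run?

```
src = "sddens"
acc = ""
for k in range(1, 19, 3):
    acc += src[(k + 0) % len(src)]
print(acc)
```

dndndn

k=1: add src[1]='d' → 'd'
k=4: add src[4]='n' → 'dn'
k=7: add src[1]='d' → 'dnd'
k=10: add src[4]='n' → 'dndn'
k=13: add src[1]='d' → 'dndnd'
k=16: add src[4]='n' → 'dndndn'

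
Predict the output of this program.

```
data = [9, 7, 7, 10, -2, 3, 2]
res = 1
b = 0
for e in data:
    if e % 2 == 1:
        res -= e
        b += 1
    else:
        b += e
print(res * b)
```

-350

e=9: odd, res = 1-9 = -8; b=1
e=7: odd, res = (-8)-7 = -15; b=2
e=7: odd, res = (-15)-7 = -22; b=3
e=10: not odd; b=13
e=-2: not odd; b=11
e=3: odd, res = (-22)-3 = -25; b=12
e=2: not odd; b=14
res*b = (-25)*14 = -350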